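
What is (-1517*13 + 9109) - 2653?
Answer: -13265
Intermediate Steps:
(-1517*13 + 9109) - 2653 = (-19721 + 9109) - 2653 = -10612 - 2653 = -13265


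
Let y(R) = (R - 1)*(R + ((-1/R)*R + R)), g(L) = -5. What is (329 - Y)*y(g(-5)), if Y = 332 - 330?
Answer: 21582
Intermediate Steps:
Y = 2
y(R) = (-1 + R)*(-1 + 2*R) (y(R) = (-1 + R)*(R + (-1 + R)) = (-1 + R)*(-1 + 2*R))
(329 - Y)*y(g(-5)) = (329 - 1*2)*(1 - 3*(-5) + 2*(-5)²) = (329 - 2)*(1 + 15 + 2*25) = 327*(1 + 15 + 50) = 327*66 = 21582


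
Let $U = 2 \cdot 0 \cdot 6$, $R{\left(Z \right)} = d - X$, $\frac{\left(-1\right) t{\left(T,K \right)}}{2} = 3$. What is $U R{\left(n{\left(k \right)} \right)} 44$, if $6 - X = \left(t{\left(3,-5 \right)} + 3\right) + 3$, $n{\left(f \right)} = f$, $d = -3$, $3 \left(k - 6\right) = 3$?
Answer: $0$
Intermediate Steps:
$k = 7$ ($k = 6 + \frac{1}{3} \cdot 3 = 6 + 1 = 7$)
$t{\left(T,K \right)} = -6$ ($t{\left(T,K \right)} = \left(-2\right) 3 = -6$)
$X = 6$ ($X = 6 - \left(\left(-6 + 3\right) + 3\right) = 6 - \left(-3 + 3\right) = 6 - 0 = 6 + 0 = 6$)
$R{\left(Z \right)} = -9$ ($R{\left(Z \right)} = -3 - 6 = -9$)
$U = 0$ ($U = 0 \cdot 6 = 0$)
$U R{\left(n{\left(k \right)} \right)} 44 = 0 \left(-9\right) 44 = 0 \cdot 44 = 0$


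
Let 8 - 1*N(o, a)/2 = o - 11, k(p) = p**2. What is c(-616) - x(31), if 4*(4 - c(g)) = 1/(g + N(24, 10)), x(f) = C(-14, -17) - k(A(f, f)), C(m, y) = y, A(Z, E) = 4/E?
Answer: 50574249/2406344 ≈ 21.017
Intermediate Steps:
N(o, a) = 38 - 2*o (N(o, a) = 16 - 2*(o - 11) = 16 - 2*(-11 + o) = 16 + (22 - 2*o) = 38 - 2*o)
x(f) = -17 - 16/f**2 (x(f) = -17 - (4/f)**2 = -17 - 16/f**2)
c(g) = 4 - 1/(4*(-10 + g)) (c(g) = 4 - 1/(4*(g + (38 - 2*24))) = 4 - 1/(4*(g + (38 - 48))) = 4 - 1/(4*(g - 10)) = 4 - 1/(4*(-10 + g)))
c(-616) - x(31) = (-161 + 16*(-616))/(4*(-10 - 616)) - (-17 - 16/31**2) = (1/4)*(-161 - 9856)/(-626) - (-17 - 16*1/961) = (1/4)*(-1/626)*(-10017) - (-17 - 16/961) = 10017/2504 - 1*(-16353/961) = 10017/2504 + 16353/961 = 50574249/2406344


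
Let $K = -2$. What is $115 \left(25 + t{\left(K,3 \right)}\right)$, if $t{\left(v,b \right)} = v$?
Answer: $2645$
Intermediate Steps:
$115 \left(25 + t{\left(K,3 \right)}\right) = 115 \left(25 - 2\right) = 115 \cdot 23 = 2645$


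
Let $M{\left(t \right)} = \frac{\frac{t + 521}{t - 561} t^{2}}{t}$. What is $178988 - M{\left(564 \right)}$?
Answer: $-24992$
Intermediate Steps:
$M{\left(t \right)} = \frac{t \left(521 + t\right)}{-561 + t}$ ($M{\left(t \right)} = \frac{\frac{521 + t}{-561 + t} t^{2}}{t} = \frac{t^{2} \frac{1}{-561 + t} \left(521 + t\right)}{t} = \frac{t \left(521 + t\right)}{-561 + t}$)
$178988 - M{\left(564 \right)} = 178988 - \frac{564 \left(521 + 564\right)}{-561 + 564} = 178988 - 564 \cdot \frac{1}{3} \cdot 1085 = 178988 - 203980 = -24992$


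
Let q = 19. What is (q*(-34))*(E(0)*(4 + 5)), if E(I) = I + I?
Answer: 0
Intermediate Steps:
E(I) = 2*I
(q*(-34))*(E(0)*(4 + 5)) = (19*(-34))*((2*0)*(4 + 5)) = -0*9 = -646*0 = 0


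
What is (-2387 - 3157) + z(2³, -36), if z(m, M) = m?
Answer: -5536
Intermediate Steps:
(-2387 - 3157) + z(2³, -36) = (-2387 - 3157) + 2³ = -5544 + 8 = -5536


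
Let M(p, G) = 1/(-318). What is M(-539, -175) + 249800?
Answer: 79436399/318 ≈ 2.4980e+5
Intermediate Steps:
M(p, G) = -1/318
M(-539, -175) + 249800 = -1/318 + 249800 = 79436399/318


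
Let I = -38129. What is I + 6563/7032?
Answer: -268116565/7032 ≈ -38128.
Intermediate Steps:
I + 6563/7032 = -38129 + 6563/7032 = -268116565/7032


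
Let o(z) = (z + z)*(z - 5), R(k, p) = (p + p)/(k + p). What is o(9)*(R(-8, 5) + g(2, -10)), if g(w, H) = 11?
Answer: 552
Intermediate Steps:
R(k, p) = 2*p/(k + p) (R(k, p) = (2*p)/(k + p) = 2*p/(k + p))
o(z) = 2*z*(-5 + z) (o(z) = (2*z)*(-5 + z) = 2*z*(-5 + z))
o(9)*(R(-8, 5) + g(2, -10)) = (2*9*(-5 + 9))*(2*5/(-8 + 5) + 11) = (2*9*4)*(2*5/(-3) + 11) = 72*(2*5*(-⅓) + 11) = 72*(-10/3 + 11) = 72*(23/3) = 552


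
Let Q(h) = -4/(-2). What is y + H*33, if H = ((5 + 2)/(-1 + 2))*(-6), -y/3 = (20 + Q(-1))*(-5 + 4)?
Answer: -1320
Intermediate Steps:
Q(h) = 2 (Q(h) = -4*(-½) = 2)
y = 66 (y = -3*(20 + 2)*(-5 + 4) = -66*(-1) = -3*(-22) = 66)
H = -42 (H = (7/1)*(-6) = (7*1)*(-6) = 7*(-6) = -42)
y + H*33 = 66 - 42*33 = 66 - 1386 = -1320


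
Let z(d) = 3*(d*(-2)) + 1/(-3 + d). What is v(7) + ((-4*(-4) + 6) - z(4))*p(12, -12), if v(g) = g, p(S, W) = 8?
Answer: 367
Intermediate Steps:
z(d) = 1/(-3 + d) - 6*d (z(d) = 3*(-2*d) + 1/(-3 + d) = -6*d + 1/(-3 + d) = 1/(-3 + d) - 6*d)
v(7) + ((-4*(-4) + 6) - z(4))*p(12, -12) = 7 + ((-4*(-4) + 6) - (1 - 6*4² + 18*4)/(-3 + 4))*8 = 7 + ((16 + 6) - (1 - 6*16 + 72)/1)*8 = 7 + (22 - (1 - 96 + 72))*8 = 7 + (22 - (-23))*8 = 7 + (22 - 1*(-23))*8 = 7 + (22 + 23)*8 = 7 + 45*8 = 7 + 360 = 367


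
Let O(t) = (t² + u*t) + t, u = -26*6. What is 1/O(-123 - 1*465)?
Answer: 1/436884 ≈ 2.2889e-6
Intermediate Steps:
u = -156
O(t) = t² - 155*t (O(t) = (t² - 156*t) + t = t² - 155*t)
1/O(-123 - 1*465) = 1/((-123 - 1*465)*(-155 + (-123 - 1*465))) = 1/((-123 - 465)*(-155 + (-123 - 465))) = 1/(-588*(-155 - 588)) = 1/(-588*(-743)) = 1/436884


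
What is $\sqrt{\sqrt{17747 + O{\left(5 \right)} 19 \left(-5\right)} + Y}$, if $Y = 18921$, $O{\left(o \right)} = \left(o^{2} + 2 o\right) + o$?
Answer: $\sqrt{18921 + \sqrt{13947}} \approx 137.98$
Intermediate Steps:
$O{\left(o \right)} = o^{2} + 3 o$
$\sqrt{\sqrt{17747 + O{\left(5 \right)} 19 \left(-5\right)} + Y} = \sqrt{\sqrt{17747 + 5 \left(3 + 5\right) 19 \left(-5\right)} + 18921} = \sqrt{\sqrt{17747 + 5 \cdot 8 \cdot 19 \left(-5\right)} + 18921} = \sqrt{\sqrt{17747 + 40 \cdot 19 \left(-5\right)} + 18921} = \sqrt{\sqrt{17747 + 760 \left(-5\right)} + 18921} = \sqrt{\sqrt{17747 - 3800} + 18921} = \sqrt{\sqrt{13947} + 18921} = \sqrt{18921 + \sqrt{13947}}$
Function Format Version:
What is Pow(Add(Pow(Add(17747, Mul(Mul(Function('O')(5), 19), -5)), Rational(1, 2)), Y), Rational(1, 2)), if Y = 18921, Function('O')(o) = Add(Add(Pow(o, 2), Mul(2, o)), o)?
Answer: Pow(Add(18921, Pow(13947, Rational(1, 2))), Rational(1, 2)) ≈ 137.98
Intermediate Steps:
Function('O')(o) = Add(Pow(o, 2), Mul(3, o))
Pow(Add(Pow(Add(17747, Mul(Mul(Function('O')(5), 19), -5)), Rational(1, 2)), Y), Rational(1, 2)) = Pow(Add(Pow(Add(17747, Mul(Mul(Mul(5, Add(3, 5)), 19), -5)), Rational(1, 2)), 18921), Rational(1, 2)) = Pow(Add(Pow(Add(17747, Mul(Mul(Mul(5, 8), 19), -5)), Rational(1, 2)), 18921), Rational(1, 2)) = Pow(Add(Pow(Add(17747, Mul(Mul(40, 19), -5)), Rational(1, 2)), 18921), Rational(1, 2)) = Pow(Add(Pow(Add(17747, Mul(760, -5)), Rational(1, 2)), 18921), Rational(1, 2)) = Pow(Add(Pow(Add(17747, -3800), Rational(1, 2)), 18921), Rational(1, 2)) = Pow(Add(Pow(13947, Rational(1, 2)), 18921), Rational(1, 2)) = Pow(Add(18921, Pow(13947, Rational(1, 2))), Rational(1, 2))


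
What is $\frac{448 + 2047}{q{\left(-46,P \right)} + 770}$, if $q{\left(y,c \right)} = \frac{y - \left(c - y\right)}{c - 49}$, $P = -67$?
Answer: $\frac{57884}{17869} \approx 3.2394$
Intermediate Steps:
$q{\left(y,c \right)} = \frac{- c + 2 y}{-49 + c}$
$\frac{448 + 2047}{q{\left(-46,P \right)} + 770} = \frac{448 + 2047}{\frac{\left(-1\right) \left(-67\right) + 2 \left(-46\right)}{-49 - 67} + 770} = \frac{2495}{\frac{67 - 92}{-116} + 770} = \frac{2495}{\left(- \frac{1}{116}\right) \left(-25\right) + 770} = \frac{2495}{\frac{25}{116} + 770} = \frac{2495}{\frac{89345}{116}} = 2495 \cdot \frac{116}{89345} = \frac{57884}{17869}$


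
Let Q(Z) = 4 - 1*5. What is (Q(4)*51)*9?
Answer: -459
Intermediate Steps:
Q(Z) = -1 (Q(Z) = 4 - 5 = -1)
(Q(4)*51)*9 = -1*51*9 = -51*9 = -459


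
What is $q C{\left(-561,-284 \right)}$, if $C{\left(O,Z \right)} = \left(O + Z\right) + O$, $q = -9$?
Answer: $12654$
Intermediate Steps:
$C{\left(O,Z \right)} = Z + 2 O$
$q C{\left(-561,-284 \right)} = - 9 \left(-284 + 2 \left(-561\right)\right) = - 9 \left(-284 - 1122\right) = \left(-9\right) \left(-1406\right) = 12654$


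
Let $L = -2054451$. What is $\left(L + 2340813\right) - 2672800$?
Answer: $-2386438$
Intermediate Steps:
$\left(L + 2340813\right) - 2672800 = \left(-2054451 + 2340813\right) - 2672800 = 286362 - 2672800 = -2386438$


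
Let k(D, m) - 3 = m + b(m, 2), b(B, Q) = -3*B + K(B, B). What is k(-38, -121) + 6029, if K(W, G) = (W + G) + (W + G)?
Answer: 5790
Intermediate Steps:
K(W, G) = 2*G + 2*W (K(W, G) = (G + W) + (G + W) = 2*G + 2*W)
b(B, Q) = B (b(B, Q) = -3*B + (2*B + 2*B) = -3*B + 4*B = B)
k(D, m) = 3 + 2*m (k(D, m) = 3 + (m + m) = 3 + 2*m)
k(-38, -121) + 6029 = (3 + 2*(-121)) + 6029 = (3 - 242) + 6029 = -239 + 6029 = 5790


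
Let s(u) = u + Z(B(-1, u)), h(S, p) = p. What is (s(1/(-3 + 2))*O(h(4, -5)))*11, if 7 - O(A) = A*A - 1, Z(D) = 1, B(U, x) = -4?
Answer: 0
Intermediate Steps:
s(u) = 1 + u (s(u) = u + 1 = 1 + u)
O(A) = 8 - A² (O(A) = 7 - (A*A - 1) = 7 - (A² - 1) = 7 - (-1 + A²) = 7 + (1 - A²) = 8 - A²)
(s(1/(-3 + 2))*O(h(4, -5)))*11 = ((1 + 1/(-3 + 2))*(8 - 1*(-5)²))*11 = ((1 + 1/(-1))*(8 - 1*25))*11 = ((1 - 1)*(8 - 25))*11 = (0*(-17))*11 = 0*11 = 0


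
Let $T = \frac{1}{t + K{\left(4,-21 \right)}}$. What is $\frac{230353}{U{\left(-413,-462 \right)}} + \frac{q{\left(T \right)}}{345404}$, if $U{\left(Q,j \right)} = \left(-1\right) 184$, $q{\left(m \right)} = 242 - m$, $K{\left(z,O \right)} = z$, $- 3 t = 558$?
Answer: $- \frac{905049635069}{722930572} \approx -1251.9$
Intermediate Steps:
$t = -186$ ($t = \left(- \frac{1}{3}\right) 558 = -186$)
$T = - \frac{1}{182}$ ($T = \frac{1}{-186 + 4} = \frac{1}{-182} = - \frac{1}{182} \approx -0.0054945$)
$U{\left(Q,j \right)} = -184$
$\frac{230353}{U{\left(-413,-462 \right)}} + \frac{q{\left(T \right)}}{345404} = \frac{230353}{-184} + \frac{242 - - \frac{1}{182}}{345404} = 230353 \left(- \frac{1}{184}\right) + \left(242 + \frac{1}{182}\right) \frac{1}{345404} = - \frac{230353}{184} + \frac{44045}{182} \cdot \frac{1}{345404} = - \frac{230353}{184} + \frac{44045}{62863528} = - \frac{905049635069}{722930572}$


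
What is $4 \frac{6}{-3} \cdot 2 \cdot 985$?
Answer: $-15760$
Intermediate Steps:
$4 \frac{6}{-3} \cdot 2 \cdot 985 = 4 \cdot 6 \left(- \frac{1}{3}\right) 2 \cdot 985 = 4 \left(-2\right) 2 \cdot 985 = \left(-8\right) 2 \cdot 985 = \left(-16\right) 985 = -15760$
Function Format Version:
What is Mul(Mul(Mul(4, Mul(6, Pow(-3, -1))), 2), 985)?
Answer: -15760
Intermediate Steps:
Mul(Mul(Mul(4, Mul(6, Pow(-3, -1))), 2), 985) = Mul(Mul(Mul(4, Mul(6, Rational(-1, 3))), 2), 985) = Mul(Mul(Mul(4, -2), 2), 985) = Mul(Mul(-8, 2), 985) = Mul(-16, 985) = -15760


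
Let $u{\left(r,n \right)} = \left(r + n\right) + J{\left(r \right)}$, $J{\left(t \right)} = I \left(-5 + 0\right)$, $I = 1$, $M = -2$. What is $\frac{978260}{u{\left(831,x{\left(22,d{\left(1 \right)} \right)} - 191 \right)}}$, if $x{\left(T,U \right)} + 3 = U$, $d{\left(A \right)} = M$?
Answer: $\frac{97826}{63} \approx 1552.8$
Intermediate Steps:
$d{\left(A \right)} = -2$
$x{\left(T,U \right)} = -3 + U$
$J{\left(t \right)} = -5$ ($J{\left(t \right)} = 1 \left(-5 + 0\right) = 1 \left(-5\right) = -5$)
$u{\left(r,n \right)} = -5 + n + r$ ($u{\left(r,n \right)} = \left(r + n\right) - 5 = \left(n + r\right) - 5 = -5 + n + r$)
$\frac{978260}{u{\left(831,x{\left(22,d{\left(1 \right)} \right)} - 191 \right)}} = \frac{978260}{-5 - 196 + 831} = \frac{978260}{630} = 978260 \cdot \frac{1}{630} = \frac{97826}{63}$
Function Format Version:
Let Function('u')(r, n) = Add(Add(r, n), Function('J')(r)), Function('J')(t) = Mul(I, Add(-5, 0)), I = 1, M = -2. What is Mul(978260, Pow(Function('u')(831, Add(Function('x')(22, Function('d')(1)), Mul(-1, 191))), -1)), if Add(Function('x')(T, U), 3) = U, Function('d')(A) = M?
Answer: Rational(97826, 63) ≈ 1552.8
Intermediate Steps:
Function('d')(A) = -2
Function('x')(T, U) = Add(-3, U)
Function('J')(t) = -5 (Function('J')(t) = Mul(1, Add(-5, 0)) = Mul(1, -5) = -5)
Function('u')(r, n) = Add(-5, n, r) (Function('u')(r, n) = Add(Add(r, n), -5) = Add(Add(n, r), -5) = Add(-5, n, r))
Mul(978260, Pow(Function('u')(831, Add(Function('x')(22, Function('d')(1)), Mul(-1, 191))), -1)) = Mul(978260, Pow(Add(-5, Add(Add(-3, -2), Mul(-1, 191)), 831), -1)) = Mul(978260, Pow(Add(-5, Add(-5, -191), 831), -1)) = Mul(978260, Pow(Add(-5, -196, 831), -1)) = Mul(978260, Pow(630, -1)) = Mul(978260, Rational(1, 630)) = Rational(97826, 63)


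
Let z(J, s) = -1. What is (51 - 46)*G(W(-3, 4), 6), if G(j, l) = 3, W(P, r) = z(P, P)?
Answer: 15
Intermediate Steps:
W(P, r) = -1
(51 - 46)*G(W(-3, 4), 6) = (51 - 46)*3 = 5*3 = 15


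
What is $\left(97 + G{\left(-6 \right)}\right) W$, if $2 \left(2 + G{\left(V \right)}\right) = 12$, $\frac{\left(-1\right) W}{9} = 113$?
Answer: $-102717$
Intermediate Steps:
$W = -1017$ ($W = \left(-9\right) 113 = -1017$)
$G{\left(V \right)} = 4$ ($G{\left(V \right)} = -2 + \frac{1}{2} \cdot 12 = -2 + 6 = 4$)
$\left(97 + G{\left(-6 \right)}\right) W = \left(97 + 4\right) \left(-1017\right) = 101 \left(-1017\right) = -102717$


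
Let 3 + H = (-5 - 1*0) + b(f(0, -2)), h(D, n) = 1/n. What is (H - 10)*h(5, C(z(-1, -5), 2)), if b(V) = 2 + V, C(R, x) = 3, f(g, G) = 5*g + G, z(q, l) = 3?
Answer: -6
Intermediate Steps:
f(g, G) = G + 5*g
H = -8 (H = -3 + ((-5 - 1*0) + (2 + (-2 + 5*0))) = -3 + ((-5 + 0) + (2 + (-2 + 0))) = -3 + (-5 + (2 - 2)) = -3 + (-5 + 0) = -3 - 5 = -8)
(H - 10)*h(5, C(z(-1, -5), 2)) = (-8 - 10)/3 = -18*⅓ = -6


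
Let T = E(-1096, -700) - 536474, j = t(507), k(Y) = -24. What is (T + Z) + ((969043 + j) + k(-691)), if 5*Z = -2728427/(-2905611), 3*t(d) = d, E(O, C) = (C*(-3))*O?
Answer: -27151275868303/14528055 ≈ -1.8689e+6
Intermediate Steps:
E(O, C) = -3*C*O (E(O, C) = (-3*C)*O = -3*C*O)
t(d) = d/3
Z = 2728427/14528055 (Z = (-2728427/(-2905611))/5 = (-2728427*(-1/2905611))/5 = (⅕)*(2728427/2905611) = 2728427/14528055 ≈ 0.18780)
j = 169 (j = (⅓)*507 = 169)
T = -2838074 (T = -3*(-700)*(-1096) - 536474 = -2301600 - 536474 = -2838074)
(T + Z) + ((969043 + j) + k(-691)) = (-2838074 + 2728427/14528055) + ((969043 + 169) - 24) = -41231692437643/14528055 + (969212 - 24) = -41231692437643/14528055 + 969188 = -27151275868303/14528055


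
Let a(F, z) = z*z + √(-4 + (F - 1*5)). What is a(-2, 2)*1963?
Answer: 7852 + 1963*I*√11 ≈ 7852.0 + 6510.5*I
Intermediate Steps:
a(F, z) = z² + √(-9 + F) (a(F, z) = z² + √(-4 + (F - 5)) = z² + √(-4 + (-5 + F)) = z² + √(-9 + F))
a(-2, 2)*1963 = (2² + √(-9 - 2))*1963 = (4 + √(-11))*1963 = (4 + I*√11)*1963 = 7852 + 1963*I*√11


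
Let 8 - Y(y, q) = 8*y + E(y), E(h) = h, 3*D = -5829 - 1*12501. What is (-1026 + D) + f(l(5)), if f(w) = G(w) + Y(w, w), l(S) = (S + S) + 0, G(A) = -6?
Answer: -7224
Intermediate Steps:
l(S) = 2*S (l(S) = 2*S + 0 = 2*S)
D = -6110 (D = (-5829 - 1*12501)/3 = (-5829 - 12501)/3 = (1/3)*(-18330) = -6110)
Y(y, q) = 8 - 9*y (Y(y, q) = 8 - (8*y + y) = 8 - 9*y)
f(w) = 2 - 9*w (f(w) = -6 + (8 - 9*w) = 2 - 9*w)
(-1026 + D) + f(l(5)) = (-1026 - 6110) + (2 - 18*5) = -7136 + (2 - 9*10) = -7136 + (2 - 90) = -7136 - 88 = -7224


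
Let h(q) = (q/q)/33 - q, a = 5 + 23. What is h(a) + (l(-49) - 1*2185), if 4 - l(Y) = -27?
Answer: -72005/33 ≈ -2182.0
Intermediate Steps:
l(Y) = 31 (l(Y) = 4 - 1*(-27) = 4 + 27 = 31)
a = 28
h(q) = 1/33 - q (h(q) = 1*(1/33) - q = 1/33 - q)
h(a) + (l(-49) - 1*2185) = (1/33 - 1*28) + (31 - 1*2185) = (1/33 - 28) + (31 - 2185) = -923/33 - 2154 = -72005/33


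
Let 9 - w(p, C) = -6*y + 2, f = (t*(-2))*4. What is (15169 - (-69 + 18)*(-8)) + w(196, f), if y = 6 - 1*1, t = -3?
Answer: 14798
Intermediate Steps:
f = 24 (f = -3*(-2)*4 = 6*4 = 24)
y = 5 (y = 6 - 1 = 5)
w(p, C) = 37 (w(p, C) = 9 - (-6*5 + 2) = 9 - (-30 + 2) = 9 - 1*(-28) = 9 + 28 = 37)
(15169 - (-69 + 18)*(-8)) + w(196, f) = (15169 - (-69 + 18)*(-8)) + 37 = (15169 - (-51)*(-8)) + 37 = (15169 - 1*408) + 37 = (15169 - 408) + 37 = 14761 + 37 = 14798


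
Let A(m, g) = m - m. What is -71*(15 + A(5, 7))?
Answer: -1065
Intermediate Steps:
A(m, g) = 0
-71*(15 + A(5, 7)) = -71*(15 + 0) = -71*15 = -1065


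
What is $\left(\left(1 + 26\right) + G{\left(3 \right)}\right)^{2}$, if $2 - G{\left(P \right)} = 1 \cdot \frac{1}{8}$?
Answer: $\frac{53361}{64} \approx 833.77$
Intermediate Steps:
$G{\left(P \right)} = \frac{15}{8}$ ($G{\left(P \right)} = 2 - 1 \cdot \frac{1}{8} = 2 - \frac{1}{8} = \frac{15}{8}$)
$\left(\left(1 + 26\right) + G{\left(3 \right)}\right)^{2} = \left(\left(1 + 26\right) + \frac{15}{8}\right)^{2} = \left(27 + \frac{15}{8}\right)^{2} = \left(\frac{231}{8}\right)^{2} = \frac{53361}{64}$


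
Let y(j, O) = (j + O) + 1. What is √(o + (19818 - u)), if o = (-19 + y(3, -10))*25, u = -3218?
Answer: √22411 ≈ 149.70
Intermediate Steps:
y(j, O) = 1 + O + j (y(j, O) = (O + j) + 1 = 1 + O + j)
o = -625 (o = (-19 + (1 - 10 + 3))*25 = (-19 - 6)*25 = -25*25 = -625)
√(o + (19818 - u)) = √(-625 + (19818 - 1*(-3218))) = √(-625 + (19818 + 3218)) = √(-625 + 23036) = √22411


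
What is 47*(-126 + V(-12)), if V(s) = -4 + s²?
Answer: 658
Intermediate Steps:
47*(-126 + V(-12)) = 47*(-126 + (-4 + (-12)²)) = 47*(-126 + (-4 + 144)) = 47*(-126 + 140) = 47*14 = 658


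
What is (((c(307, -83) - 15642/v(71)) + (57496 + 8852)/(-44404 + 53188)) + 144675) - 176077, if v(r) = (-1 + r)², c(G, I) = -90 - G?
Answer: -9503417587/298900 ≈ -31795.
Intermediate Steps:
(((c(307, -83) - 15642/v(71)) + (57496 + 8852)/(-44404 + 53188)) + 144675) - 176077 = ((((-90 - 1*307) - 15642/(-1 + 71)²) + (57496 + 8852)/(-44404 + 53188)) + 144675) - 176077 = ((((-90 - 307) - 15642/(70²)) + 66348/8784) + 144675) - 176077 = (((-397 - 15642/4900) + 66348*(1/8784)) + 144675) - 176077 = (((-397 - 15642*1/4900) + 1843/244) + 144675) - 176077 = (((-397 - 7821/2450) + 1843/244) + 144675) - 176077 = ((-980471/2450 + 1843/244) + 144675) - 176077 = (-117359787/298900 + 144675) - 176077 = 43125997713/298900 - 176077 = -9503417587/298900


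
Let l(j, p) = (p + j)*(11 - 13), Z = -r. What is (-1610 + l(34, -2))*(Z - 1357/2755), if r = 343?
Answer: 1584143028/2755 ≈ 5.7501e+5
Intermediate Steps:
Z = -343 (Z = -1*343 = -343)
l(j, p) = -2*j - 2*p (l(j, p) = (j + p)*(-2) = -2*j - 2*p)
(-1610 + l(34, -2))*(Z - 1357/2755) = (-1610 + (-2*34 - 2*(-2)))*(-343 - 1357/2755) = (-1610 + (-68 + 4))*(-343 - 1357*1/2755) = (-1610 - 64)*(-343 - 1357/2755) = -1674*(-946322/2755) = 1584143028/2755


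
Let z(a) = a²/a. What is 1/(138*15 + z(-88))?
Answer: 1/1982 ≈ 0.00050454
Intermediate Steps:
z(a) = a
1/(138*15 + z(-88)) = 1/(138*15 - 88) = 1/(2070 - 88) = 1/1982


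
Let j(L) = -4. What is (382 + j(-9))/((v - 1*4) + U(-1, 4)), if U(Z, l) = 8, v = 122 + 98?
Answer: 27/16 ≈ 1.6875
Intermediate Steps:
v = 220
(382 + j(-9))/((v - 1*4) + U(-1, 4)) = (382 - 4)/((220 - 1*4) + 8) = 378/((220 - 4) + 8) = 378/(216 + 8) = 378/224 = 378*(1/224) = 27/16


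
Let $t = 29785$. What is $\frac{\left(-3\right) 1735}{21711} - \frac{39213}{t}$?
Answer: $- \frac{335461456}{215554045} \approx -1.5563$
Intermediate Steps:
$\frac{\left(-3\right) 1735}{21711} - \frac{39213}{t} = \frac{\left(-3\right) 1735}{21711} - \frac{39213}{29785} = \left(-5205\right) \frac{1}{21711} - \frac{39213}{29785} = - \frac{1735}{7237} - \frac{39213}{29785} = - \frac{335461456}{215554045}$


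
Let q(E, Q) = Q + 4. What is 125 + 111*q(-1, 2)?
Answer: 791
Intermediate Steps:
q(E, Q) = 4 + Q
125 + 111*q(-1, 2) = 125 + 111*(4 + 2) = 125 + 111*6 = 125 + 666 = 791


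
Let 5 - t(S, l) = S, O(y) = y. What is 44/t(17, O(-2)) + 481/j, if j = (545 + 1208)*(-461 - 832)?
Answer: -8311454/2266629 ≈ -3.6669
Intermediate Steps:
t(S, l) = 5 - S
j = -2266629 (j = 1753*(-1293) = -2266629)
44/t(17, O(-2)) + 481/j = 44/(5 - 1*17) + 481/(-2266629) = 44/(5 - 17) + 481*(-1/2266629) = 44/(-12) - 481/2266629 = 44*(-1/12) - 481/2266629 = -11/3 - 481/2266629 = -8311454/2266629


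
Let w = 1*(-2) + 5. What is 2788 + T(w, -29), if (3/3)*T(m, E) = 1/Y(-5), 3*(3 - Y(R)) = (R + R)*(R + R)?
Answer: 253705/91 ≈ 2788.0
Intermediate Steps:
w = 3 (w = -2 + 5 = 3)
Y(R) = 3 - 4*R²/3 (Y(R) = 3 - (R + R)*(R + R)/3 = 3 - 2*R*2*R/3 = 3 - 4*R²/3)
T(m, E) = -3/91 (T(m, E) = 1/(3 - 4/3*(-5)²) = 1/(3 - 4/3*25) = 1/(3 - 100/3) = 1/(-91/3) = -3/91)
2788 + T(w, -29) = 2788 - 3/91 = 253705/91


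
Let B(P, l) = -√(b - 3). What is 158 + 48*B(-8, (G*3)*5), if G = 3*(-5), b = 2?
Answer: 158 - 48*I ≈ 158.0 - 48.0*I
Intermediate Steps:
G = -15
B(P, l) = -I (B(P, l) = -√(2 - 3) = -√(-1) = -I)
158 + 48*B(-8, (G*3)*5) = 158 + 48*(-I) = 158 - 48*I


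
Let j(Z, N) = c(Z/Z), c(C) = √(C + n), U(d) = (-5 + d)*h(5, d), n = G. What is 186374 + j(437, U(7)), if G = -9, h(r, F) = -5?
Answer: 186374 + 2*I*√2 ≈ 1.8637e+5 + 2.8284*I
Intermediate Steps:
n = -9
U(d) = 25 - 5*d (U(d) = (-5 + d)*(-5) = 25 - 5*d)
c(C) = √(-9 + C) (c(C) = √(C - 9) = √(-9 + C))
j(Z, N) = 2*I*√2 (j(Z, N) = √(-9 + Z/Z) = √(-9 + 1) = √(-8) = 2*I*√2)
186374 + j(437, U(7)) = 186374 + 2*I*√2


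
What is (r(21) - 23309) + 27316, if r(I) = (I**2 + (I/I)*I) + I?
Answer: 4490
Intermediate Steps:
r(I) = I**2 + 2*I (r(I) = (I**2 + 1*I) + I = (I**2 + I) + I = (I + I**2) + I = I**2 + 2*I)
(r(21) - 23309) + 27316 = (21*(2 + 21) - 23309) + 27316 = (21*23 - 23309) + 27316 = (483 - 23309) + 27316 = -22826 + 27316 = 4490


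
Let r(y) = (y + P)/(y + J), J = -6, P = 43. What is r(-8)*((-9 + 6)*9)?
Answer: 135/2 ≈ 67.500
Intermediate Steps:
r(y) = (43 + y)/(-6 + y) (r(y) = (y + 43)/(y - 6) = (43 + y)/(-6 + y))
r(-8)*((-9 + 6)*9) = ((43 - 8)/(-6 - 8))*((-9 + 6)*9) = (35/(-14))*(-3*9) = -1/14*35*(-27) = -5/2*(-27) = 135/2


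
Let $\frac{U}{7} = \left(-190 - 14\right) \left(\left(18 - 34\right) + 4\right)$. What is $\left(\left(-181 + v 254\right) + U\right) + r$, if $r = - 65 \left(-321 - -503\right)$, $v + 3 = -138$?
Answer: $-30689$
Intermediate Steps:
$v = -141$ ($v = -3 - 138 = -141$)
$U = 17136$ ($U = 7 \left(-190 - 14\right) \left(\left(18 - 34\right) + 4\right) = 7 \left(- 204 \left(-16 + 4\right)\right) = 7 \left(\left(-204\right) \left(-12\right)\right) = 7 \cdot 2448 = 17136$)
$r = -11830$ ($r = - 65 \left(-321 + 503\right) = \left(-65\right) 182 = -11830$)
$\left(\left(-181 + v 254\right) + U\right) + r = \left(\left(-181 - 35814\right) + 17136\right) - 11830 = \left(-35995 + 17136\right) - 11830 = -18859 - 11830 = -30689$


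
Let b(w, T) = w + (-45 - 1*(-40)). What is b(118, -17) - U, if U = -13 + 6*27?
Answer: -36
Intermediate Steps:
U = 149 (U = -13 + 162 = 149)
b(w, T) = -5 + w (b(w, T) = w + (-45 + 40) = w - 5 = -5 + w)
b(118, -17) - U = (-5 + 118) - 1*149 = 113 - 149 = -36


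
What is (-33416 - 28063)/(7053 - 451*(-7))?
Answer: -61479/10210 ≈ -6.0214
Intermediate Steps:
(-33416 - 28063)/(7053 - 451*(-7)) = -61479/(7053 + 3157) = -61479/10210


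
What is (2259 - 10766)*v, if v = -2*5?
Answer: 85070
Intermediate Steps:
v = -10
(2259 - 10766)*v = (2259 - 10766)*(-10) = -8507*(-10) = 85070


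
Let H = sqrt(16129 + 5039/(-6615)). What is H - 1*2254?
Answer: -2254 + 2*sqrt(400081110)/315 ≈ -2127.0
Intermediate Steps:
H = 2*sqrt(400081110)/315 (H = sqrt(16129 + 5039*(-1/6615)) = sqrt(16129 - 5039/6615) = sqrt(106688296/6615) = 2*sqrt(400081110)/315 ≈ 127.00)
H - 1*2254 = 2*sqrt(400081110)/315 - 1*2254 = 2*sqrt(400081110)/315 - 2254 = -2254 + 2*sqrt(400081110)/315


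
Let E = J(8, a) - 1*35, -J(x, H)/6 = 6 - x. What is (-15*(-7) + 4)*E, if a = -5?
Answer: -2507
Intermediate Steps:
J(x, H) = -36 + 6*x (J(x, H) = -6*(6 - x) = -36 + 6*x)
E = -23 (E = (-36 + 6*8) - 1*35 = (-36 + 48) - 35 = 12 - 35 = -23)
(-15*(-7) + 4)*E = (-15*(-7) + 4)*(-23) = (105 + 4)*(-23) = 109*(-23) = -2507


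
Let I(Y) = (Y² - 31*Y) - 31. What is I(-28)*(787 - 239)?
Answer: 888308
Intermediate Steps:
I(Y) = -31 + Y² - 31*Y
I(-28)*(787 - 239) = (-31 + (-28)² - 31*(-28))*(787 - 239) = (-31 + 784 + 868)*548 = 1621*548 = 888308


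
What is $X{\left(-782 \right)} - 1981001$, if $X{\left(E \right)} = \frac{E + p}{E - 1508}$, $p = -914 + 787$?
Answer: $- \frac{4536491381}{2290} \approx -1.981 \cdot 10^{6}$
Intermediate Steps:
$p = -127$
$X{\left(E \right)} = \frac{-127 + E}{-1508 + E}$ ($X{\left(E \right)} = \frac{E - 127}{E - 1508} = \frac{-127 + E}{-1508 + E}$)
$X{\left(-782 \right)} - 1981001 = \frac{-127 - 782}{-1508 - 782} - 1981001 = \frac{1}{-2290} \left(-909\right) - 1981001 = \left(- \frac{1}{2290}\right) \left(-909\right) - 1981001 = \frac{909}{2290} - 1981001 = - \frac{4536491381}{2290}$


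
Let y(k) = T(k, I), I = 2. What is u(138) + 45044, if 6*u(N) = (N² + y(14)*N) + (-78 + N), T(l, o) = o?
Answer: 48274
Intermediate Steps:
y(k) = 2
u(N) = -13 + N/2 + N²/6 (u(N) = ((N² + 2*N) + (-78 + N))/6 = (-78 + N² + 3*N)/6 = -13 + N/2 + N²/6)
u(138) + 45044 = (-13 + (½)*138 + (⅙)*138²) + 45044 = (-13 + 69 + (⅙)*19044) + 45044 = (-13 + 69 + 3174) + 45044 = 3230 + 45044 = 48274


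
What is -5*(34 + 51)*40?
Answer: -17000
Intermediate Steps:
-5*(34 + 51)*40 = -425*40 = -5*3400 = -17000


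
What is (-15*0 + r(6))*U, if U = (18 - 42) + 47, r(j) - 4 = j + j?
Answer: 368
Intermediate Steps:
r(j) = 4 + 2*j (r(j) = 4 + (j + j) = 4 + 2*j)
U = 23 (U = -24 + 47 = 23)
(-15*0 + r(6))*U = (-15*0 + (4 + 2*6))*23 = (0 + (4 + 12))*23 = (0 + 16)*23 = 16*23 = 368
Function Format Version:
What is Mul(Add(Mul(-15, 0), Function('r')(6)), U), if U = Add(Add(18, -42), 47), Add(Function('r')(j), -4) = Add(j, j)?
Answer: 368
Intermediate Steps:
Function('r')(j) = Add(4, Mul(2, j)) (Function('r')(j) = Add(4, Add(j, j)) = Add(4, Mul(2, j)))
U = 23 (U = Add(-24, 47) = 23)
Mul(Add(Mul(-15, 0), Function('r')(6)), U) = Mul(Add(Mul(-15, 0), Add(4, Mul(2, 6))), 23) = Mul(Add(0, Add(4, 12)), 23) = Mul(Add(0, 16), 23) = Mul(16, 23) = 368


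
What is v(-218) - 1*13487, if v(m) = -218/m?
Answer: -13486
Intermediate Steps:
v(-218) - 1*13487 = -218/(-218) - 1*13487 = -218*(-1/218) - 13487 = 1 - 13487 = -13486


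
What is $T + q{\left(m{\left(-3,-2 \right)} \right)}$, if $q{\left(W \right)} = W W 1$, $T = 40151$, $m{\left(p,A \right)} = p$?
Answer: $40160$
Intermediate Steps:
$q{\left(W \right)} = W^{2}$ ($q{\left(W \right)} = W^{2} \cdot 1 = W^{2}$)
$T + q{\left(m{\left(-3,-2 \right)} \right)} = 40151 + \left(-3\right)^{2} = 40151 + 9 = 40160$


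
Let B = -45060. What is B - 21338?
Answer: -66398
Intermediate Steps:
B - 21338 = -45060 - 21338 = -66398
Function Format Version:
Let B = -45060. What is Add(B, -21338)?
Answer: -66398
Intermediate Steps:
Add(B, -21338) = Add(-45060, -21338) = -66398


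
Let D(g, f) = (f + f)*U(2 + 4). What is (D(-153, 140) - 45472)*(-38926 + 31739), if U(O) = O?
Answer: 314733104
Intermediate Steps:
D(g, f) = 12*f (D(g, f) = (f + f)*(2 + 4) = (2*f)*6 = 12*f)
(D(-153, 140) - 45472)*(-38926 + 31739) = (12*140 - 45472)*(-38926 + 31739) = (1680 - 45472)*(-7187) = -43792*(-7187) = 314733104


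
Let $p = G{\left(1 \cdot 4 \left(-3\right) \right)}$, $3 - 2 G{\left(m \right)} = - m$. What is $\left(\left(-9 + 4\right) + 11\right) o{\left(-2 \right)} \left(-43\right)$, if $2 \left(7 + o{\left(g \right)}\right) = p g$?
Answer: $645$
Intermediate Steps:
$G{\left(m \right)} = \frac{3}{2} + \frac{m}{2}$ ($G{\left(m \right)} = \frac{3}{2} - \frac{\left(-1\right) m}{2} = \frac{3}{2} + \frac{m}{2}$)
$p = - \frac{9}{2}$ ($p = \frac{3}{2} + \frac{1 \cdot 4 \left(-3\right)}{2} = \frac{3}{2} + \frac{4 \left(-3\right)}{2} = \frac{3}{2} + \frac{1}{2} \left(-12\right) = \frac{3}{2} - 6 = - \frac{9}{2} \approx -4.5$)
$o{\left(g \right)} = -7 - \frac{9 g}{4}$ ($o{\left(g \right)} = -7 + \frac{\left(- \frac{9}{2}\right) g}{2} = -7 - \frac{9 g}{4}$)
$\left(\left(-9 + 4\right) + 11\right) o{\left(-2 \right)} \left(-43\right) = \left(\left(-9 + 4\right) + 11\right) \left(-7 - - \frac{9}{2}\right) \left(-43\right) = \left(-5 + 11\right) \left(-7 + \frac{9}{2}\right) \left(-43\right) = 6 \left(- \frac{5}{2}\right) \left(-43\right) = \left(-15\right) \left(-43\right) = 645$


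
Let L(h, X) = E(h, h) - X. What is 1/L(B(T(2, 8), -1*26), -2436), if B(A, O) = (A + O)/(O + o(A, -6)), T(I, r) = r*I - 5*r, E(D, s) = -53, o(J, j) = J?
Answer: 1/2383 ≈ 0.00041964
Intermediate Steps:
T(I, r) = -5*r + I*r (T(I, r) = I*r - 5*r = -5*r + I*r)
B(A, O) = 1 (B(A, O) = (A + O)/(O + A) = (A + O)/(A + O) = 1)
L(h, X) = -53 - X
1/L(B(T(2, 8), -1*26), -2436) = 1/(-53 - 1*(-2436)) = 1/(-53 + 2436) = 1/2383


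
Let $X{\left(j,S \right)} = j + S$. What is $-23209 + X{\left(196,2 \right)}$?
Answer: $-23011$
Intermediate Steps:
$X{\left(j,S \right)} = S + j$
$-23209 + X{\left(196,2 \right)} = -23209 + \left(2 + 196\right) = -23209 + 198 = -23011$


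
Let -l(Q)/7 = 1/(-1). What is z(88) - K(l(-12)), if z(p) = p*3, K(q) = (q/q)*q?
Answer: 257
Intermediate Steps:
l(Q) = 7 (l(Q) = -7/(-1) = -7*(-1) = 7)
K(q) = q (K(q) = 1*q = q)
z(p) = 3*p
z(88) - K(l(-12)) = 3*88 - 1*7 = 264 - 7 = 257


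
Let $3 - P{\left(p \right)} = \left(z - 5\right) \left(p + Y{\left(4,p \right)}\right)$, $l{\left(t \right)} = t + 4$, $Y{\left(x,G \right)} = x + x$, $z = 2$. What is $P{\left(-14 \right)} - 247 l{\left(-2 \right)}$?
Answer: $-509$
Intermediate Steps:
$Y{\left(x,G \right)} = 2 x$
$l{\left(t \right)} = 4 + t$
$P{\left(p \right)} = 27 + 3 p$ ($P{\left(p \right)} = 3 - \left(2 - 5\right) \left(p + 2 \cdot 4\right) = 3 - - 3 \left(p + 8\right) = 3 - - 3 \left(8 + p\right) = 3 - \left(-24 - 3 p\right) = 3 + \left(24 + 3 p\right) = 27 + 3 p$)
$P{\left(-14 \right)} - 247 l{\left(-2 \right)} = \left(27 + 3 \left(-14\right)\right) - 247 \left(4 - 2\right) = \left(27 - 42\right) - 494 = -15 - 494 = -509$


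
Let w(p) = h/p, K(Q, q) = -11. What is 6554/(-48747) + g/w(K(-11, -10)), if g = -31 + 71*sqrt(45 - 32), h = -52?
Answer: -16963535/2534844 + 781*sqrt(13)/52 ≈ 47.460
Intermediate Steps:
g = -31 + 71*sqrt(13) ≈ 224.99
w(p) = -52/p
6554/(-48747) + g/w(K(-11, -10)) = 6554/(-48747) + (-31 + 71*sqrt(13))/((-52/(-11))) = 6554*(-1/48747) + (-31 + 71*sqrt(13))/((-52*(-1/11))) = -6554/48747 + (-31 + 71*sqrt(13))/(52/11) = -6554/48747 + (-31 + 71*sqrt(13))*(11/52) = -6554/48747 + (-341/52 + 781*sqrt(13)/52) = -16963535/2534844 + 781*sqrt(13)/52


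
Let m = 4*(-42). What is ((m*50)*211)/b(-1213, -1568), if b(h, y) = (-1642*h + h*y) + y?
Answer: -886200/1946081 ≈ -0.45538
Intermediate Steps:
b(h, y) = y - 1642*h + h*y
m = -168
((m*50)*211)/b(-1213, -1568) = (-168*50*211)/(-1568 - 1642*(-1213) - 1213*(-1568)) = (-8400*211)/(-1568 + 1991746 + 1901984) = -1772400/3892162 = -1772400*1/3892162 = -886200/1946081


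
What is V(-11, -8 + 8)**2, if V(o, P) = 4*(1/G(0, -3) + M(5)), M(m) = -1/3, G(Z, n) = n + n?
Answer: 4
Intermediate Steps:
G(Z, n) = 2*n
M(m) = -1/3 (M(m) = -1*1/3 = -1/3)
V(o, P) = -2 (V(o, P) = 4*(1/(2*(-3)) - 1/3) = 4*(1/(-6) - 1/3) = 4*(-1/6 - 1/3) = 4*(-1/2) = -2)
V(-11, -8 + 8)**2 = (-2)**2 = 4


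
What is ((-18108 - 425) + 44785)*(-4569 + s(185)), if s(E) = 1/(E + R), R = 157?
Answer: -20510648222/171 ≈ -1.1995e+8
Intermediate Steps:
s(E) = 1/(157 + E) (s(E) = 1/(E + 157) = 1/(157 + E))
((-18108 - 425) + 44785)*(-4569 + s(185)) = ((-18108 - 425) + 44785)*(-4569 + 1/(157 + 185)) = (-18533 + 44785)*(-4569 + 1/342) = 26252*(-4569 + 1/342) = 26252*(-1562597/342) = -20510648222/171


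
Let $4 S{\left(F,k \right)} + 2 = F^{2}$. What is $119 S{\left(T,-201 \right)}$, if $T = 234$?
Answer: $\frac{3257863}{2} \approx 1.6289 \cdot 10^{6}$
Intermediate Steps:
$S{\left(F,k \right)} = - \frac{1}{2} + \frac{F^{2}}{4}$
$119 S{\left(T,-201 \right)} = 119 \left(- \frac{1}{2} + \frac{234^{2}}{4}\right) = 119 \left(- \frac{1}{2} + \frac{1}{4} \cdot 54756\right) = 119 \left(- \frac{1}{2} + 13689\right) = 119 \cdot \frac{27377}{2} = \frac{3257863}{2}$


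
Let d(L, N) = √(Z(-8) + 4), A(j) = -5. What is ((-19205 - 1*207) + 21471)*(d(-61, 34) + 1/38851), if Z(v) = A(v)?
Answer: 2059/38851 + 2059*I ≈ 0.052997 + 2059.0*I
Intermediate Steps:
Z(v) = -5
d(L, N) = I (d(L, N) = √(-5 + 4) = √(-1) = I)
((-19205 - 1*207) + 21471)*(d(-61, 34) + 1/38851) = ((-19205 - 1*207) + 21471)*(I + 1/38851) = ((-19205 - 207) + 21471)*(I + 1/38851) = (-19412 + 21471)*(1/38851 + I) = 2059*(1/38851 + I) = 2059/38851 + 2059*I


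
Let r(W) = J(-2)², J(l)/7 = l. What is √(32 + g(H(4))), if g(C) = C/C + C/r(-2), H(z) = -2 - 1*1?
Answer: √6465/14 ≈ 5.7432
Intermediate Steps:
J(l) = 7*l
H(z) = -3 (H(z) = -2 - 1 = -3)
r(W) = 196 (r(W) = (7*(-2))² = (-14)² = 196)
g(C) = 1 + C/196 (g(C) = C/C + C/196 = 1 + C*(1/196) = 1 + C/196)
√(32 + g(H(4))) = √(32 + (1 + (1/196)*(-3))) = √(32 + (1 - 3/196)) = √(32 + 193/196) = √(6465/196) = √6465/14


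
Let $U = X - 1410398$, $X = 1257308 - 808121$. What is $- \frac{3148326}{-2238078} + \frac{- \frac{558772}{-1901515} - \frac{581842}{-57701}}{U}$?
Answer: $\frac{7905491937218743774077}{5619889229396054501735} \approx 1.4067$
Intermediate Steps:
$X = 449187$
$U = -961211$ ($U = 449187 - 1410398 = -961211$)
$- \frac{3148326}{-2238078} + \frac{- \frac{558772}{-1901515} - \frac{581842}{-57701}}{U} = - \frac{3148326}{-2238078} + \frac{- \frac{558772}{-1901515} - \frac{581842}{-57701}}{-961211} = \left(-3148326\right) \left(- \frac{1}{2238078}\right) + \left(\left(-558772\right) \left(- \frac{1}{1901515}\right) - - \frac{581842}{57701}\right) \left(- \frac{1}{961211}\right) = \frac{524721}{373013} + \left(\frac{558772}{1901515} + \frac{581842}{57701}\right) \left(- \frac{1}{961211}\right) = \frac{524721}{373013} + \frac{162660427686}{15674188145} \left(- \frac{1}{961211}\right) = \frac{524721}{373013} - \frac{162660427686}{15066202061043595} = \frac{7905491937218743774077}{5619889229396054501735}$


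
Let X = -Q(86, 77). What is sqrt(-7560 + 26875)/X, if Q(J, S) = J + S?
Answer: -sqrt(19315)/163 ≈ -0.85263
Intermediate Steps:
X = -163 (X = -(86 + 77) = -1*163 = -163)
sqrt(-7560 + 26875)/X = sqrt(-7560 + 26875)/(-163) = sqrt(19315)*(-1/163) = -sqrt(19315)/163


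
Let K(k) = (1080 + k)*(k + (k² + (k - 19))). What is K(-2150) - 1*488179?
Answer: -4941941849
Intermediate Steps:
K(k) = (1080 + k)*(-19 + k² + 2*k) (K(k) = (1080 + k)*(k + (k² + (-19 + k))) = (1080 + k)*(k + (-19 + k + k²)) = (1080 + k)*(-19 + k² + 2*k))
K(-2150) - 1*488179 = (-20520 + (-2150)³ + 1082*(-2150)² + 2141*(-2150)) - 1*488179 = (-20520 - 9938375000 + 1082*4622500 - 4603150) - 488179 = (-20520 - 9938375000 + 5001545000 - 4603150) - 488179 = -4941453670 - 488179 = -4941941849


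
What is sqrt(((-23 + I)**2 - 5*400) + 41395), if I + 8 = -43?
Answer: sqrt(44871) ≈ 211.83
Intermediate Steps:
I = -51 (I = -8 - 43 = -51)
sqrt(((-23 + I)**2 - 5*400) + 41395) = sqrt(((-23 - 51)**2 - 5*400) + 41395) = sqrt(((-74)**2 - 1*2000) + 41395) = sqrt((5476 - 2000) + 41395) = sqrt(3476 + 41395) = sqrt(44871)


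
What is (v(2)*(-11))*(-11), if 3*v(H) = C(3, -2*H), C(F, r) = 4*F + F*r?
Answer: 0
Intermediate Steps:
v(H) = 4 - 2*H (v(H) = (3*(4 - 2*H))/3 = (12 - 6*H)/3 = 4 - 2*H)
(v(2)*(-11))*(-11) = ((4 - 2*2)*(-11))*(-11) = ((4 - 4)*(-11))*(-11) = (0*(-11))*(-11) = 0*(-11) = 0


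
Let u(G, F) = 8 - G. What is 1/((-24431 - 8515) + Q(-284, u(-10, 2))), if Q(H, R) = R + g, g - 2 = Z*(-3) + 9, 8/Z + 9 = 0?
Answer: -3/98743 ≈ -3.0382e-5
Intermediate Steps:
Z = -8/9 (Z = 8/(-9 + 0) = 8/(-9) = 8*(-⅑) = -8/9 ≈ -0.88889)
g = 41/3 (g = 2 + (-8/9*(-3) + 9) = 2 + (8/3 + 9) = 2 + 35/3 = 41/3 ≈ 13.667)
Q(H, R) = 41/3 + R (Q(H, R) = R + 41/3 = 41/3 + R)
1/((-24431 - 8515) + Q(-284, u(-10, 2))) = 1/((-24431 - 8515) + (41/3 + (8 - 1*(-10)))) = 1/(-32946 + (41/3 + (8 + 10))) = 1/(-32946 + (41/3 + 18)) = 1/(-32946 + 95/3) = 1/(-98743/3) = -3/98743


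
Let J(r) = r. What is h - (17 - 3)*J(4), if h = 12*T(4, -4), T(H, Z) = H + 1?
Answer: 4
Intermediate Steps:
T(H, Z) = 1 + H
h = 60 (h = 12*(1 + 4) = 12*5 = 60)
h - (17 - 3)*J(4) = 60 - (17 - 3)*4 = 60 - 14*4 = 60 - 1*56 = 60 - 56 = 4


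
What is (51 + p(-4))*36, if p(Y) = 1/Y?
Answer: 1827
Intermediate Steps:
(51 + p(-4))*36 = (51 + 1/(-4))*36 = (51 - 1/4)*36 = (203/4)*36 = 1827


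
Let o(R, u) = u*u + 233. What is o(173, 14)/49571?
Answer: 429/49571 ≈ 0.0086543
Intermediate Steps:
o(R, u) = 233 + u² (o(R, u) = u² + 233 = 233 + u²)
o(173, 14)/49571 = (233 + 14²)/49571 = (233 + 196)*(1/49571) = 429*(1/49571) = 429/49571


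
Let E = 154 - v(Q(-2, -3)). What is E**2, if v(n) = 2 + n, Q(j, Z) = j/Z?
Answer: 206116/9 ≈ 22902.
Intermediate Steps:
E = 454/3 (E = 154 - (2 - 2/(-3)) = 154 - (2 - 2*(-1/3)) = 154 - (2 + 2/3) = 154 - 1*8/3 = 154 - 8/3 = 454/3 ≈ 151.33)
E**2 = (454/3)**2 = 206116/9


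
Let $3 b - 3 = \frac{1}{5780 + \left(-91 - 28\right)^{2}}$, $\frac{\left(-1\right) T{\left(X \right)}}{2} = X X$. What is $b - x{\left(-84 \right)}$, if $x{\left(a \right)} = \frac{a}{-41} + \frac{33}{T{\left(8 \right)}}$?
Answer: $- \frac{248320025}{313951104} \approx -0.79095$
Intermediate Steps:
$T{\left(X \right)} = - 2 X^{2}$ ($T{\left(X \right)} = - 2 X X = - 2 X^{2}$)
$x{\left(a \right)} = - \frac{33}{128} - \frac{a}{41}$ ($x{\left(a \right)} = \frac{a}{-41} + \frac{33}{\left(-2\right) 8^{2}} = a \left(- \frac{1}{41}\right) + \frac{33}{\left(-2\right) 64} = - \frac{a}{41} + \frac{33}{-128} = - \frac{a}{41} + 33 \left(- \frac{1}{128}\right) = - \frac{a}{41} - \frac{33}{128} = - \frac{33}{128} - \frac{a}{41}$)
$b = \frac{59824}{59823}$ ($b = 1 + \frac{1}{3 \left(5780 + \left(-91 - 28\right)^{2}\right)} = 1 + \frac{1}{3 \left(5780 + \left(-119\right)^{2}\right)} = 1 + \frac{1}{3 \left(5780 + 14161\right)} = 1 + \frac{1}{3 \cdot 19941} = 1 + \frac{1}{3} \cdot \frac{1}{19941} = 1 + \frac{1}{59823} = \frac{59824}{59823} \approx 1.0$)
$b - x{\left(-84 \right)} = \frac{59824}{59823} - \left(- \frac{33}{128} - - \frac{84}{41}\right) = \frac{59824}{59823} - \left(- \frac{33}{128} + \frac{84}{41}\right) = \frac{59824}{59823} - \frac{9399}{5248} = - \frac{248320025}{313951104}$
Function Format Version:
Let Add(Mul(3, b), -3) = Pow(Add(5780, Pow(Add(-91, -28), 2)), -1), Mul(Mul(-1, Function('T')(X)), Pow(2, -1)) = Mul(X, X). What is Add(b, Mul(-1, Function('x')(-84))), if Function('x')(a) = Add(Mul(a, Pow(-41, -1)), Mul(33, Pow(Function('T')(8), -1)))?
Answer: Rational(-248320025, 313951104) ≈ -0.79095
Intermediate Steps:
Function('T')(X) = Mul(-2, Pow(X, 2)) (Function('T')(X) = Mul(-2, Mul(X, X)) = Mul(-2, Pow(X, 2)))
Function('x')(a) = Add(Rational(-33, 128), Mul(Rational(-1, 41), a)) (Function('x')(a) = Add(Mul(a, Pow(-41, -1)), Mul(33, Pow(Mul(-2, Pow(8, 2)), -1))) = Add(Mul(a, Rational(-1, 41)), Mul(33, Pow(Mul(-2, 64), -1))) = Add(Mul(Rational(-1, 41), a), Mul(33, Pow(-128, -1))) = Add(Mul(Rational(-1, 41), a), Mul(33, Rational(-1, 128))) = Add(Mul(Rational(-1, 41), a), Rational(-33, 128)) = Add(Rational(-33, 128), Mul(Rational(-1, 41), a)))
b = Rational(59824, 59823) (b = Add(1, Mul(Rational(1, 3), Pow(Add(5780, Pow(Add(-91, -28), 2)), -1))) = Add(1, Mul(Rational(1, 3), Pow(Add(5780, Pow(-119, 2)), -1))) = Add(1, Mul(Rational(1, 3), Pow(Add(5780, 14161), -1))) = Add(1, Mul(Rational(1, 3), Pow(19941, -1))) = Add(1, Mul(Rational(1, 3), Rational(1, 19941))) = Add(1, Rational(1, 59823)) = Rational(59824, 59823) ≈ 1.0000)
Add(b, Mul(-1, Function('x')(-84))) = Add(Rational(59824, 59823), Mul(-1, Add(Rational(-33, 128), Mul(Rational(-1, 41), -84)))) = Add(Rational(59824, 59823), Mul(-1, Add(Rational(-33, 128), Rational(84, 41)))) = Add(Rational(59824, 59823), Mul(-1, Rational(9399, 5248))) = Add(Rational(59824, 59823), Rational(-9399, 5248)) = Rational(-248320025, 313951104)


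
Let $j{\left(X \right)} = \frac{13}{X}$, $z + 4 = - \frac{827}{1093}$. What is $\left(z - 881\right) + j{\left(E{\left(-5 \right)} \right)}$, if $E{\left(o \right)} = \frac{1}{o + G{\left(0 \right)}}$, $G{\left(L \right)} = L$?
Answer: $- \frac{1039177}{1093} \approx -950.76$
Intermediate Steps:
$z = - \frac{5199}{1093}$ ($z = -4 - \frac{827}{1093} = - \frac{5199}{1093} \approx -4.7566$)
$E{\left(o \right)} = \frac{1}{o}$ ($E{\left(o \right)} = \frac{1}{o + 0} = \frac{1}{o}$)
$\left(z - 881\right) + j{\left(E{\left(-5 \right)} \right)} = \left(- \frac{5199}{1093} - 881\right) + \frac{13}{\frac{1}{-5}} = - \frac{968132}{1093} + \frac{13}{- \frac{1}{5}} = - \frac{968132}{1093} + 13 \left(-5\right) = - \frac{968132}{1093} - 65 = - \frac{1039177}{1093}$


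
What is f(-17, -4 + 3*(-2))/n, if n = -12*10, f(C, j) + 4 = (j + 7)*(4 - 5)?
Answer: 1/120 ≈ 0.0083333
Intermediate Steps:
f(C, j) = -11 - j (f(C, j) = -4 + (j + 7)*(4 - 5) = -4 + (7 + j)*(-1) = -4 + (-7 - j) = -11 - j)
n = -120
f(-17, -4 + 3*(-2))/n = (-11 - (-4 + 3*(-2)))/(-120) = (-11 - (-4 - 6))*(-1/120) = (-11 - 1*(-10))*(-1/120) = (-11 + 10)*(-1/120) = -1*(-1/120) = 1/120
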